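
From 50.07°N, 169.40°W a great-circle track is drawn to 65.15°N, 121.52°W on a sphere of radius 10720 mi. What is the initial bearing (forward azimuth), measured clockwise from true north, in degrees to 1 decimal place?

With φ₁ = 0.8739, φ₂ = 1.1371, Δλ = 0.8357 rad, the forward-azimuth formula gives
θ = atan2( sin Δλ cos φ₂ , cos φ₁ sin φ₂ − sin φ₁ cos φ₂ cos Δλ ) = atan2(0.3117, 0.3663) = 40.40°.
So the initial bearing is 40.4°.

40.4°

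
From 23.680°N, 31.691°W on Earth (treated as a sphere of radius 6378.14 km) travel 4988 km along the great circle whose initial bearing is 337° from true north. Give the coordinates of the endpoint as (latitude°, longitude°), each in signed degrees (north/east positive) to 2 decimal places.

61.53°, -66.97°

Angular distance δ = d/R = 4988/6378.14 = 0.78205 rad; initial bearing θ = 5.8818 rad.
sin φ₂ = sin φ₁ cos δ + cos φ₁ sin δ cos θ = (0.4016)(0.7095) + (0.9158)(0.7047)(0.9205) = 0.8790, so φ₂ = 61.53°.
Δλ = atan2(sin θ sin δ cos φ₁, cos δ − sin φ₁ sin φ₂) = atan2(-0.2522, 0.3564) = -35.280°.
λ₂ = -31.691° − 35.280° = -66.97°.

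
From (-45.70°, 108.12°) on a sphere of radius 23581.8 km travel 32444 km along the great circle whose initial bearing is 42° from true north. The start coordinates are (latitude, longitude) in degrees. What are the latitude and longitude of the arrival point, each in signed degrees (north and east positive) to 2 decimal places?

21.75°, 153.09°

Angular distance δ = d/R = 32444/23581.8 = 1.37581 rad; initial bearing θ = 0.7330 rad.
sin φ₂ = sin φ₁ cos δ + cos φ₁ sin δ cos θ = (-0.7157)(0.1938) + (0.6984)(0.9810)(0.7431) = 0.3705, so φ₂ = 21.75°.
Δλ = atan2(sin θ sin δ cos φ₁, cos δ − sin φ₁ sin φ₂) = atan2(0.4585, 0.4589) = 44.971°.
λ₂ = 108.120° + 44.971° = 153.09°.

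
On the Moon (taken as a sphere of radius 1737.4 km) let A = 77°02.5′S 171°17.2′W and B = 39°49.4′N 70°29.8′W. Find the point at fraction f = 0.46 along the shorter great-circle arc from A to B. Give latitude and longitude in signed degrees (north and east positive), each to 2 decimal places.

The central angle between A and B is δ = 2.2868 rad.
With f = 0.46, the slerp weights are sin((1−f)δ)/sin δ = 1.2514 and sin(fδ)/sin δ = 1.1510.
Weighted sum of the unit vectors: (1.2514)·(-0.2217,-0.0340,-0.9745) + (1.1510)·(0.2564,-0.7240,0.6404) = (0.0178, -0.8758, -0.4824).
Converting back: φ = atan2(z, √(x²+y²)) = -28.84°, λ = atan2(y, x) = -88.84°.

-28.84°, -88.84°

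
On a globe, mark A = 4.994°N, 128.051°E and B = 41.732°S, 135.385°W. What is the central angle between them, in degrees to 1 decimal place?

98.2°

In radians: φ₁ = 0.0872, φ₂ = -0.7284, Δλ = 96.564° = 1.6854 rad.
Haversine: a = sin²(Δφ/2) + cos φ₁ cos φ₂ sin²(Δλ/2) = 0.1573 + (0.9962)(0.7463)(0.5572) = 0.57146.
Central angle c = 2·arcsin(√a) = 1.71422 rad.
So the angular separation is 98.2°.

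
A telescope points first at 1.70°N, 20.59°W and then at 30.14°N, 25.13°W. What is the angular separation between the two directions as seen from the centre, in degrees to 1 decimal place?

With latitudes φ₁ = 1.700°, φ₂ = 30.140° and longitude difference Δλ = -4.540°:
cos c = sin φ₁ sin φ₂ + cos φ₁ cos φ₂ cos Δλ = (0.0297)(0.5021) + (0.9996)(0.8648)(0.9969) = 0.87660,
so c = arccos(0.87660) = 0.50204 rad.
So the angular separation is 28.8°.

28.8°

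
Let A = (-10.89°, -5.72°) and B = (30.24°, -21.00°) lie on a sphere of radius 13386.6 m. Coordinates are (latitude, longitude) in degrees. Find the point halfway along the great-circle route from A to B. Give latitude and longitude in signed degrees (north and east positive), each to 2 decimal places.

Central angle δ = 0.7623 rad. Interpolating on the sphere with fraction f = 0.5:
P = [sin((1−f)δ)·A + sin(fδ)·B] / sin δ = 0.5387·A + 0.5387·B in Cartesian coordinates,
giving P = (0.9608, -0.2195, 0.1695), i.e. latitude 9.76°, longitude -12.87°.

9.76°, -12.87°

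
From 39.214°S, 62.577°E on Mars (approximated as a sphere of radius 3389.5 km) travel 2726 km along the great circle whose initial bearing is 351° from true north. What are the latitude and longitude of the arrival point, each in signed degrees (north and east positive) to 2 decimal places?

6.47°, 56.07°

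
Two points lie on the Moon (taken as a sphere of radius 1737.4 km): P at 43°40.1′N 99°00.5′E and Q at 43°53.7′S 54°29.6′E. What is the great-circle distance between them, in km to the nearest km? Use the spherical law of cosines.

With latitudes φ₁ = 43.668°, φ₂ = -43.895° and longitude difference Δλ = -44.515°:
cos c = sin φ₁ sin φ₂ + cos φ₁ cos φ₂ cos Δλ = (0.6905)(-0.6933) + (0.7233)(0.7206)(0.7131) = -0.10705,
so c = arccos(-0.10705) = 1.67805 rad.
Distance = R·c = 1737.4 × 1.6781 ≈ 2915 km.

2915 km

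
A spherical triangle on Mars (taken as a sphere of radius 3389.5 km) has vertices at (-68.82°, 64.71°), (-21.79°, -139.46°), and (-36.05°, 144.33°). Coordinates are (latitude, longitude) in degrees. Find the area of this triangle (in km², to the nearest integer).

Side lengths (central angles): a = 1.1621, b = 0.9256, c = 1.5307 rad; semiperimeter s = 1.8092.
By l'Huilier's theorem, tan(E/4) = √[tan(s/2) tan((s−a)/2) tan((s−b)/2) tan((s−c)/2)], giving spherical excess E = 0.6664 rad.
Area = E·R² = 0.6664 × (3389.5)² ≈ 7656305 km².

7656305 km²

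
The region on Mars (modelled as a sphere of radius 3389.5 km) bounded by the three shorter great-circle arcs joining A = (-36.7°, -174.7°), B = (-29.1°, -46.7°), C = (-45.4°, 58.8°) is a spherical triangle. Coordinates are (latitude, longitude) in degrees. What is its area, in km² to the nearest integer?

16234720 km²

Side lengths (central angles): a = 1.3874, b = 1.4800, c = 1.7119 rad; semiperimeter s = 2.2897.
By l'Huilier's theorem, tan(E/4) = √[tan(s/2) tan((s−a)/2) tan((s−b)/2) tan((s−c)/2)], giving spherical excess E = 1.4131 rad.
Area = E·R² = 1.4131 × (3389.5)² ≈ 16234720 km².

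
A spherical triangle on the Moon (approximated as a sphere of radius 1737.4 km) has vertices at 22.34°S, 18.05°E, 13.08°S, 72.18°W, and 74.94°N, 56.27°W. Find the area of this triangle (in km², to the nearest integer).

Side lengths (central angles): a = 1.5459, b = 1.8777, c = 1.4883 rad; semiperimeter s = 2.4560.
By l'Huilier's theorem, tan(E/4) = √[tan(s/2) tan((s−a)/2) tan((s−b)/2) tan((s−c)/2)], giving spherical excess E = 1.7341 rad.
Area = E·R² = 1.7341 × (1737.4)² ≈ 5234614 km².

5234614 km²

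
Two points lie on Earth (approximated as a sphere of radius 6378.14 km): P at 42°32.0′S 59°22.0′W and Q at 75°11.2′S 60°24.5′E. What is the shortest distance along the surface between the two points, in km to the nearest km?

In radians: φ₁ = -0.7423, φ₂ = -1.3123, Δλ = 119.775° = 2.0905 rad.
Haversine: a = sin²(Δφ/2) + cos φ₁ cos φ₂ sin²(Δλ/2) = 0.0790 + (0.7369)(0.2557)(0.7483) = 0.22000.
Central angle c = 2·arcsin(√a) = 0.97642 rad.
Distance = R·c = 6378.14 × 0.9764 ≈ 6228 km.

6228 km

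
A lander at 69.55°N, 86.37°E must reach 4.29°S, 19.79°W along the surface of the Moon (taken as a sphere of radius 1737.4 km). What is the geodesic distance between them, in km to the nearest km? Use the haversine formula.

3021 km

In radians: φ₁ = 1.2139, φ₂ = -0.0749, Δλ = -106.160° = -1.8528 rad.
Haversine: a = sin²(Δφ/2) + cos φ₁ cos φ₂ sin²(Δλ/2) = 0.3608 + (0.3494)(0.9972)(0.6392) = 0.58353.
Central angle c = 2·arcsin(√a) = 1.73864 rad.
Distance = R·c = 1737.4 × 1.7386 ≈ 3021 km.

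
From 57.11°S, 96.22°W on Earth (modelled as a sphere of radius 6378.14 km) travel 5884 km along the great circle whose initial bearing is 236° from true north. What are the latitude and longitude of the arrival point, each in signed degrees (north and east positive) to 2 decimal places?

Angular distance δ = d/R = 5884/6378.14 = 0.92253 rad; initial bearing θ = 4.1190 rad.
sin φ₂ = sin φ₁ cos δ + cos φ₁ sin δ cos θ = (-0.8397)(0.6038) + (0.5430)(0.7971)(-0.5592) = -0.7491, so φ₂ = -48.51°.
Δλ = atan2(sin θ sin δ cos φ₁, cos δ − sin φ₁ sin φ₂) = atan2(-0.3589, -0.0252) = -94.018°.
λ₂ = -96.220° − 94.018° = -190.24° → 169.76° after wrapping to (−180°, 180°].

-48.51°, 169.76°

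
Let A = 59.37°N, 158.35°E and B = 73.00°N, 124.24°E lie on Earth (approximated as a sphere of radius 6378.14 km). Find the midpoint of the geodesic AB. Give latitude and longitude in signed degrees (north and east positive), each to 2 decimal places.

67.05°, 146.04°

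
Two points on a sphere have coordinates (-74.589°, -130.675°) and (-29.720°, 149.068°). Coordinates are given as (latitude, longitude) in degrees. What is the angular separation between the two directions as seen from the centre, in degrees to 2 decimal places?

58.87°

With latitudes φ₁ = -74.589°, φ₂ = -29.720° and longitude difference Δλ = -80.257°:
Haversine: a = sin²(Δφ/2) + cos φ₁ cos φ₂ sin²(Δλ/2) = 0.1456 + (0.2657)(0.8685)(0.4154) = 0.24150.
Central angle c = 2·arcsin(√a) = 1.02746 rad.
So the angular separation is 58.87°.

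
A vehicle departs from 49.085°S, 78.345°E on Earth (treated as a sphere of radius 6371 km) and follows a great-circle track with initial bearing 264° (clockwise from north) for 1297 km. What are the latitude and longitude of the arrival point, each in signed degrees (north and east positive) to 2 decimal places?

Angular distance δ = d/R = 1297/6371 = 0.20358 rad; initial bearing θ = 4.6077 rad.
sin φ₂ = sin φ₁ cos δ + cos φ₁ sin δ cos θ = (-0.7557)(0.9793) + (0.6549)(0.2022)(-0.1045) = -0.7539, so φ₂ = -48.93°.
Δλ = atan2(sin θ sin δ cos φ₁, cos δ − sin φ₁ sin φ₂) = atan2(-0.1317, 0.4096) = -17.822°.
λ₂ = 78.345° − 17.822° = 60.52°.

-48.93°, 60.52°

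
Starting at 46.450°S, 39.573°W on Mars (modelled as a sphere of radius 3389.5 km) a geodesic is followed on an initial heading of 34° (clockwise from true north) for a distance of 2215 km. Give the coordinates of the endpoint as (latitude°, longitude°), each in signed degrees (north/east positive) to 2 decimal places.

Angular distance δ = d/R = 2215/3389.5 = 0.65349 rad; initial bearing θ = 0.5934 rad.
sin φ₂ = sin φ₁ cos δ + cos φ₁ sin δ cos θ = (-0.7248)(0.7940) + (0.6890)(0.6080)(0.8290) = -0.2282, so φ₂ = -13.19°.
Δλ = atan2(sin θ sin δ cos φ₁, cos δ − sin φ₁ sin φ₂) = atan2(0.2342, 0.6286) = 20.437°.
λ₂ = -39.573° + 20.437° = -19.14°.

-13.19°, -19.14°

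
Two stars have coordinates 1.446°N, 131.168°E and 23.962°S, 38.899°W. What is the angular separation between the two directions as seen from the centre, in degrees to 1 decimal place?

155.5°

In radians: φ₁ = 0.0252, φ₂ = -0.4182, Δλ = -170.067° = -2.9682 rad.
Haversine: a = sin²(Δφ/2) + cos φ₁ cos φ₂ sin²(Δλ/2) = 0.0484 + (0.9997)(0.9138)(0.9925) = 0.95504.
Central angle c = 2·arcsin(√a) = 2.71427 rad.
So the angular separation is 155.5°.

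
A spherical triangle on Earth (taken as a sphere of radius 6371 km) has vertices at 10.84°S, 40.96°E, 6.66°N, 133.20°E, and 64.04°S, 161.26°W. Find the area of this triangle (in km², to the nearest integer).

72176329 km²

Side lengths (central angles): a = 1.4950, b = 1.8018, c = 1.6308 rad; semiperimeter s = 2.4638.
By l'Huilier's theorem, tan(E/4) = √[tan(s/2) tan((s−a)/2) tan((s−b)/2) tan((s−c)/2)], giving spherical excess E = 1.7782 rad.
Area = E·R² = 1.7782 × (6371)² ≈ 72176329 km².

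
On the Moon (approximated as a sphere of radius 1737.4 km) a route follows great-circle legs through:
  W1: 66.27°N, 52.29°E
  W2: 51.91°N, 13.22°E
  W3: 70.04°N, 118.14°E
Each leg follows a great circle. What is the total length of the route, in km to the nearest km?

Leg W1→W2: central angle 0.4196 rad, distance 729.1 km.
Leg W2→W3: central angle 0.8154 rad, distance 1416.8 km.
Total: 729.1 + 1416.8 ≈ 2146 km.

2146 km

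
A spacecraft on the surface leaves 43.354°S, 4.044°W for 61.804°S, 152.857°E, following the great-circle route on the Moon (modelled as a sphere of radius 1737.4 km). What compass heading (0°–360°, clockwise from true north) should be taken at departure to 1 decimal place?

Δλ = 156.901° = 2.7384 rad.
y = sin Δλ · cos φ₂ = (0.3923)(0.4725) = 0.1854
x = cos φ₁ sin φ₂ − sin φ₁ cos φ₂ cos Δλ = (0.7271)(-0.8813) − (-0.6865)(0.4725)(-0.9198) = -0.9392
θ = atan2(y, x) = 168.84°, so the bearing is 168.8°.

168.8°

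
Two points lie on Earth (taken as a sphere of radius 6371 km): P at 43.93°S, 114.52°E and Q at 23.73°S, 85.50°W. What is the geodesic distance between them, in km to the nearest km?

In radians: φ₁ = -0.7667, φ₂ = -0.4142, Δλ = 159.980° = 2.7922 rad.
cos c = sin φ₁ sin φ₂ + cos φ₁ cos φ₂ cos Δλ = (-0.6938)(-0.4024) + (0.7202)(0.9155)(-0.9396) = -0.34026,
so c = arccos(-0.34026) = 1.91799 rad.
Distance = R·c = 6371 × 1.9180 ≈ 12220 km.

12220 km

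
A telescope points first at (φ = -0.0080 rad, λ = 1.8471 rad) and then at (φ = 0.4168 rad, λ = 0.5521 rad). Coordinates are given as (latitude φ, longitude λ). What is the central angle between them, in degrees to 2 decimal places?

75.77°

With latitudes φ₁ = -0.458°, φ₂ = 23.881° and longitude difference Δλ = -74.198°:
cos c = sin φ₁ sin φ₂ + cos φ₁ cos φ₂ cos Δλ = (-0.0080)(0.4048) + (1.0000)(0.9144)(0.2723) = 0.24575,
so c = arccos(0.24575) = 1.32250 rad.
So the angular separation is 75.77°.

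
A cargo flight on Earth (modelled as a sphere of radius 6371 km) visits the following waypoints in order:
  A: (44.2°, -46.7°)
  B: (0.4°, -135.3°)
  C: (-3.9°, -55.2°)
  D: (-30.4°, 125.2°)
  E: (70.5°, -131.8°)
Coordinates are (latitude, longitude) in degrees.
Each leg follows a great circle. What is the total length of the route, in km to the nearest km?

48633 km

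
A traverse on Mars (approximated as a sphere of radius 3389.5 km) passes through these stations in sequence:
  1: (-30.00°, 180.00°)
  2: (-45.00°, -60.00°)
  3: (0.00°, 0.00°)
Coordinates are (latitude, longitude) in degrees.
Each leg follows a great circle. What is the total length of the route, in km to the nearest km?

9263 km

Leg 1→2: central angle 1.5234 rad, distance 5163.6 km.
Leg 2→3: central angle 1.2094 rad, distance 4099.4 km.
Total: 5163.6 + 4099.4 ≈ 9263 km.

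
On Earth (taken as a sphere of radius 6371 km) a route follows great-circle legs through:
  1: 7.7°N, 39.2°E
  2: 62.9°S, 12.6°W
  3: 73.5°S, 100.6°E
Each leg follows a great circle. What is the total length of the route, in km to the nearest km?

13057 km

Leg 1→2: central angle 1.4102 rad, distance 8984.5 km.
Leg 2→3: central angle 0.6392 rad, distance 4072.2 km.
Total: 8984.5 + 4072.2 ≈ 13057 km.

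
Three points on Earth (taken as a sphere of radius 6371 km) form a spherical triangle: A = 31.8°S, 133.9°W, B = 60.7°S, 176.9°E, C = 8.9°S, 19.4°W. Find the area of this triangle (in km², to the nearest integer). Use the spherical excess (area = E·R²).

Side lengths (central angles): a = 1.9062, b = 1.8407, c = 0.7505 rad; semiperimeter s = 2.2487.
By l'Huilier's theorem, tan(E/4) = √[tan(s/2) tan((s−a)/2) tan((s−b)/2) tan((s−c)/2)], giving spherical excess E = 1.0312 rad.
Area = E·R² = 1.0312 × (6371)² ≈ 41855382 km².

41855382 km²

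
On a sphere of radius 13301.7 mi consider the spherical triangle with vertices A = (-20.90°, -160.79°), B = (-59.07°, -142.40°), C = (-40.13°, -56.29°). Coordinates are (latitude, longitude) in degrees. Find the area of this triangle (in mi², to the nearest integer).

52230453 mi²

Side lengths (central angles): a = 0.9526, b = 1.5197, c = 0.7049 rad; semiperimeter s = 1.5886.
By l'Huilier's theorem, tan(E/4) = √[tan(s/2) tan((s−a)/2) tan((s−b)/2) tan((s−c)/2)], giving spherical excess E = 0.2952 rad.
Area = E·R² = 0.2952 × (13301.7)² ≈ 52230453 mi².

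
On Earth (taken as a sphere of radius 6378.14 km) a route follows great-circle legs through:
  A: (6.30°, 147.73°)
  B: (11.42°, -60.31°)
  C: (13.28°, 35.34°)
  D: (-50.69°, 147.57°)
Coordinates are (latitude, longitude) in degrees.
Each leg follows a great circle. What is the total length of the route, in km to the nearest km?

Leg A→B: central angle 2.5648 rad, distance 16358.4 km.
Leg B→C: central angle 1.6193 rad, distance 10327.8 km.
Leg C→D: central angle 1.9943 rad, distance 12720.2 km.
Total: 16358.4 + 10327.8 + 12720.2 ≈ 39406 km.

39406 km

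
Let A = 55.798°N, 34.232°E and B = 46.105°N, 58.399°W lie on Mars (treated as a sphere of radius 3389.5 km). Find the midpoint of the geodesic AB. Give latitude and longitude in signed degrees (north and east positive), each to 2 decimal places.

Central angle δ = 0.9544 rad. Interpolating on the sphere with fraction f = 0.5:
P = [sin((1−f)δ)·A + sin(fδ)·B] / sin δ = 0.5629·A + 0.5629·B in Cartesian coordinates,
giving P = (0.4661, -0.1544, 0.8712), i.e. latitude 60.59°, longitude -18.33°.

60.59°, -18.33°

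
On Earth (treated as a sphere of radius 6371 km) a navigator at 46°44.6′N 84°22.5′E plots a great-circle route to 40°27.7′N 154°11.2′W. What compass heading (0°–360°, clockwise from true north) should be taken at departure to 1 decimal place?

41.5°

With φ₁ = 0.8158, φ₂ = 0.7062, Δλ = 2.1195 rad, the forward-azimuth formula gives
θ = atan2( sin Δλ cos φ₂ , cos φ₁ sin φ₂ − sin φ₁ cos φ₂ cos Δλ ) = atan2(0.6492, 0.7337) = 41.50°.
So the initial bearing is 41.5°.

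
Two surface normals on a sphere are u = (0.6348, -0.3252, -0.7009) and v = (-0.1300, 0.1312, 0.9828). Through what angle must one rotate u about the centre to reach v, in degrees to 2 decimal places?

144.49°

u·v = -0.8140; |u| = 1.0000, |v| = 1.0000.
cos θ = (u·v)/(|u||v|) = -0.8140, so θ = 144.49°.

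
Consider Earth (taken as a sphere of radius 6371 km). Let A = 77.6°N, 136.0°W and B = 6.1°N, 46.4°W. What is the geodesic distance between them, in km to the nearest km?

9336 km

Let φ₁ = 1.3544 rad, φ₂ = 0.1065 rad, and Δλ = 1.5638 rad.
Haversine: a = sin²(Δφ/2) + cos φ₁ cos φ₂ sin²(Δλ/2) = 0.3413 + (0.2147)(0.9943)(0.4965) = 0.44736.
Central angle c = 2·arcsin(√a) = 1.46533 rad.
Distance = R·c = 6371 × 1.4653 ≈ 9336 km.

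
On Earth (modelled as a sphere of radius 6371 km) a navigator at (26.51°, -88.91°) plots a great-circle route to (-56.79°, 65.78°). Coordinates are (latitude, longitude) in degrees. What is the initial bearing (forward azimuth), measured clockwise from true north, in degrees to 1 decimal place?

With φ₁ = 0.4627, φ₂ = -0.9912, Δλ = 2.6998 rad, the forward-azimuth formula gives
θ = atan2( sin Δλ cos φ₂ , cos φ₁ sin φ₂ − sin φ₁ cos φ₂ cos Δλ ) = atan2(0.2342, -0.5277) = 156.07°.
So the initial bearing is 156.1°.

156.1°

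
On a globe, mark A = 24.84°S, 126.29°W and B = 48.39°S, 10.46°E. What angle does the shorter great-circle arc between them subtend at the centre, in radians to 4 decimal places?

1.6960 rad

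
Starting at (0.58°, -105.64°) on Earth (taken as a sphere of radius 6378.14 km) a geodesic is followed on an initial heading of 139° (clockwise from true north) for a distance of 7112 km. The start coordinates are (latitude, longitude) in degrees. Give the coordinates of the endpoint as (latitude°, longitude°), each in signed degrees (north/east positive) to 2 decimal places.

Angular distance δ = d/R = 7112/6378.14 = 1.11506 rad; initial bearing θ = 2.4260 rad.
sin φ₂ = sin φ₁ cos δ + cos φ₁ sin δ cos θ = (0.0101)(0.4401) + (0.9999)(0.8979)(-0.7547) = -0.6732, so φ₂ = -42.31°.
Δλ = atan2(sin θ sin δ cos φ₁, cos δ − sin φ₁ sin φ₂) = atan2(0.5891, 0.4469) = 52.812°.
λ₂ = -105.640° + 52.812° = -52.83°.

-42.31°, -52.83°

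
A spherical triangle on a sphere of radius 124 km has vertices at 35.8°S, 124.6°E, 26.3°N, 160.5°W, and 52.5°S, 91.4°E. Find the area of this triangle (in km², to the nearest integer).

Side lengths (central angles): a = 2.1189, b = 0.5007, c = 1.6406 rad; semiperimeter s = 2.1301.
By l'Huilier's theorem, tan(E/4) = √[tan(s/2) tan((s−a)/2) tan((s−b)/2) tan((s−c)/2)], giving spherical excess E = 0.2071 rad.
Area = E·R² = 0.2071 × (124)² ≈ 3185 km².

3185 km²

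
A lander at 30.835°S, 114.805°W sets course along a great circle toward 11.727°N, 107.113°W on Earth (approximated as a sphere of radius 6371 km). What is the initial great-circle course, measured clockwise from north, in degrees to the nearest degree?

11°

With φ₁ = -0.5382, φ₂ = 0.2047, Δλ = 0.1343 rad, the forward-azimuth formula gives
θ = atan2( sin Δλ cos φ₂ , cos φ₁ sin φ₂ − sin φ₁ cos φ₂ cos Δλ ) = atan2(0.1311, 0.6719) = 11.04°.
So the initial bearing is 11°.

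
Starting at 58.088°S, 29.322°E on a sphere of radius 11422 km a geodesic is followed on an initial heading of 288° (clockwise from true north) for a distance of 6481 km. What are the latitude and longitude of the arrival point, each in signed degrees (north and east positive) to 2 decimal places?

Angular distance δ = d/R = 6481/11422 = 0.56741 rad; initial bearing θ = 5.0265 rad.
sin φ₂ = sin φ₁ cos δ + cos φ₁ sin δ cos θ = (-0.8489)(0.8433) + (0.5286)(0.5375)(0.3090) = -0.6280, so φ₂ = -38.91°.
Δλ = atan2(sin θ sin δ cos φ₁, cos δ − sin φ₁ sin φ₂) = atan2(-0.2702, 0.3102) = -41.060°.
λ₂ = 29.322° − 41.060° = -11.74°.

-38.91°, -11.74°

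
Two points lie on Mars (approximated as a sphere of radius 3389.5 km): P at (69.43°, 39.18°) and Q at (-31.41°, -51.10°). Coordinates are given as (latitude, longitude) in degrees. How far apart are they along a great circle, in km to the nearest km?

Let φ₁ = 1.2118 rad, φ₂ = -0.5482 rad, and Δλ = -1.5757 rad.
Haversine: a = sin²(Δφ/2) + cos φ₁ cos φ₂ sin²(Δλ/2) = 0.5940 + (0.3514)(0.8535)(0.5024) = 0.74470.
Central angle c = 2·arcsin(√a) = 2.08219 rad.
Distance = R·c = 3389.5 × 2.0822 ≈ 7058 km.

7058 km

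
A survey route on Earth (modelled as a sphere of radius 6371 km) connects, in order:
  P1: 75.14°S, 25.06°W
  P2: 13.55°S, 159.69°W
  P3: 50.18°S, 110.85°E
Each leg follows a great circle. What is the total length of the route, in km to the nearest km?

18497 km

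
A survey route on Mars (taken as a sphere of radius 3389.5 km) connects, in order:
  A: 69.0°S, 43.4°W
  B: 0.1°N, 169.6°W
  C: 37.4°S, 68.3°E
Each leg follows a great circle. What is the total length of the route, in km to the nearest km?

Leg A→B: central angle 1.7857 rad, distance 6052.7 km.
Leg B→C: central angle 2.0078 rad, distance 6805.4 km.
Total: 6052.7 + 6805.4 ≈ 12858 km.

12858 km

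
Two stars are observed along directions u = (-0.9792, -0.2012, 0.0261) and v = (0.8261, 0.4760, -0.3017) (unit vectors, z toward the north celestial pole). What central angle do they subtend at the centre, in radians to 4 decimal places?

2.7203 rad

u·v = -0.9126; |u| = 1.0000, |v| = 1.0000.
cos θ = (u·v)/(|u||v|) = -0.9125, so θ = 2.7203 rad.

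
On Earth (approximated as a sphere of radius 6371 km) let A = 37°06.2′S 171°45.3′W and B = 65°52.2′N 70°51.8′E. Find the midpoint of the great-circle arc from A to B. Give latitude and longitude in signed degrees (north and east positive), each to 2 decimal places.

Central angle δ = 2.3469 rad. Interpolating on the sphere with fraction f = 0.5:
P = [sin((1−f)δ)·A + sin(fδ)·B] / sin δ = 1.2921·A + 1.2921·B in Cartesian coordinates,
giving P = (-0.8467, 0.3512, 0.3997), i.e. latitude 23.56°, longitude 157.47°.

23.56°, 157.47°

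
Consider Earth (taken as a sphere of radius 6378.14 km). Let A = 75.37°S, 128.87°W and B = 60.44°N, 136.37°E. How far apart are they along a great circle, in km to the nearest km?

With latitudes φ₁ = -75.370°, φ₂ = 60.440° and longitude difference Δλ = -94.760°:
cos c = sin φ₁ sin φ₂ + cos φ₁ cos φ₂ cos Δλ = (-0.9676)(0.8698) + (0.2526)(0.4933)(-0.0830) = -0.85198,
so c = arccos(-0.85198) = 2.59055 rad.
Distance = R·c = 6378.14 × 2.5905 ≈ 16523 km.

16523 km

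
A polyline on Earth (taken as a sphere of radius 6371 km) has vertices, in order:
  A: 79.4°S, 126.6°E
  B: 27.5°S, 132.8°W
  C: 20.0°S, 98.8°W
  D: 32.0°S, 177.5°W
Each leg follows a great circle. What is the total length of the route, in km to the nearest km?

Leg A→B: central angle 1.1331 rad, distance 7219.0 km.
Leg B→C: central angle 0.5568 rad, distance 3547.4 km.
Leg C→D: central angle 1.2266 rad, distance 7815.0 km.
Total: 7219.0 + 3547.4 + 7815.0 ≈ 18581 km.

18581 km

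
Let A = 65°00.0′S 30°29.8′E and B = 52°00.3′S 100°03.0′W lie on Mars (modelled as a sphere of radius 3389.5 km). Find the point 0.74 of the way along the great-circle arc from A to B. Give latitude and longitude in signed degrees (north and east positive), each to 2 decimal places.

-65.13°, -86.59°

The central angle between A and B is δ = 0.9943 rad.
With f = 0.74, the slerp weights are sin((1−f)δ)/sin δ = 0.3049 and sin(fδ)/sin δ = 0.8006.
Weighted sum of the unit vectors: (0.3049)·(0.3642,0.2145,-0.9063) + (0.8006)·(-0.1074,-0.6061,-0.7881) = (0.0250, -0.4199, -0.9072).
Converting back: φ = atan2(z, √(x²+y²)) = -65.13°, λ = atan2(y, x) = -86.59°.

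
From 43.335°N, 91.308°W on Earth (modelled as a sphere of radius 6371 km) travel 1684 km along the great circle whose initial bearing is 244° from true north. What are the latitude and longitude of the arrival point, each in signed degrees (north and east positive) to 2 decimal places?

Angular distance δ = d/R = 1684/6371 = 0.26432 rad; initial bearing θ = 4.2586 rad.
sin φ₂ = sin φ₁ cos δ + cos φ₁ sin δ cos θ = (0.6863)(0.9653) + (0.7274)(0.2613)(-0.4384) = 0.5791, so φ₂ = 35.39°.
Δλ = atan2(sin θ sin δ cos φ₁, cos δ − sin φ₁ sin φ₂) = atan2(-0.1708, 0.5678) = -16.740°.
λ₂ = -91.308° − 16.740° = -108.05°.

35.39°, -108.05°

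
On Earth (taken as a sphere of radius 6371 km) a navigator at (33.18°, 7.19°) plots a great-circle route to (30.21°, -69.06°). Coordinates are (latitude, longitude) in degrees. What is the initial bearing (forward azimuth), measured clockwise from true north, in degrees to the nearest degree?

290°

With φ₁ = 0.5791, φ₂ = 0.5273, Δλ = -1.3308 rad, the forward-azimuth formula gives
θ = atan2( sin Δλ cos φ₂ , cos φ₁ sin φ₂ − sin φ₁ cos φ₂ cos Δλ ) = atan2(-0.8394, 0.3087) = -69.81°.
Adding 360° brings this into [0°, 360°): 290°.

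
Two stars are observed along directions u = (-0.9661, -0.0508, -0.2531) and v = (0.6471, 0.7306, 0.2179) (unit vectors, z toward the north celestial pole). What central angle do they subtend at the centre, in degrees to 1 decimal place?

135.8°

u·v = -0.7174; |u| = 1.0000, |v| = 1.0000.
cos θ = (u·v)/(|u||v|) = -0.7174, so θ = 135.8°.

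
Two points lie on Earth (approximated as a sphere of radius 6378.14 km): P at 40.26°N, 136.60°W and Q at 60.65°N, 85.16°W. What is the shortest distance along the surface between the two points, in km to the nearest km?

4142 km

Let φ₁ = 0.7027 rad, φ₂ = 1.0585 rad, and Δλ = 0.8978 rad.
Haversine: a = sin²(Δφ/2) + cos φ₁ cos φ₂ sin²(Δλ/2) = 0.0313 + (0.7631)(0.4901)(0.1883) = 0.10177.
Central angle c = 2·arcsin(√a) = 0.64939 rad.
Distance = R·c = 6378.14 × 0.6494 ≈ 4142 km.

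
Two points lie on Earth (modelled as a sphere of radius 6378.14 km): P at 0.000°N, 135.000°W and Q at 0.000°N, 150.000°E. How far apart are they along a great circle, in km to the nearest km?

With latitudes φ₁ = 0.000°, φ₂ = 0.000° and longitude difference Δλ = -75.000°:
cos c = sin φ₁ sin φ₂ + cos φ₁ cos φ₂ cos Δλ = (0.0000)(0.0000) + (1.0000)(1.0000)(0.2588) = 0.25882,
so c = arccos(0.25882) = 1.30900 rad.
Distance = R·c = 6378.14 × 1.3090 ≈ 8349 km.

8349 km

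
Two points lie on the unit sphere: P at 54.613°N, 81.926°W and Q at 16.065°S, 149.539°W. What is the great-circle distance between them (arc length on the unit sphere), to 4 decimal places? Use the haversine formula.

Let φ₁ = 0.9532 rad, φ₂ = -0.2804 rad, and Δλ = -1.1801 rad.
Haversine: a = sin²(Δφ/2) + cos φ₁ cos φ₂ sin²(Δλ/2) = 0.3346 + (0.5791)(0.9609)(0.3096) = 0.50683.
Central angle c = 2·arcsin(√a) = 1.58446 rad.
On the unit sphere the arc length equals the central angle: 1.5845.

1.5845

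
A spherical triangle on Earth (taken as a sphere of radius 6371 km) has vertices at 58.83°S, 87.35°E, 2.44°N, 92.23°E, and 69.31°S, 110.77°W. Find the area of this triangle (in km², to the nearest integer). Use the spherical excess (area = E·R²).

7514238 km²

Side lengths (central angles): a = 1.9442, b = 0.8935, c = 1.0715 rad; semiperimeter s = 1.9546.
By l'Huilier's theorem, tan(E/4) = √[tan(s/2) tan((s−a)/2) tan((s−b)/2) tan((s−c)/2)], giving spherical excess E = 0.1851 rad.
Area = E·R² = 0.1851 × (6371)² ≈ 7514238 km².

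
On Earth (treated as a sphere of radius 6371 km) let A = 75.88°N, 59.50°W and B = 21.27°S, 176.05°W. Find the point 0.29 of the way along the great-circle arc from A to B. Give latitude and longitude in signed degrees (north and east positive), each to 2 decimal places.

58.53°, -148.30°

The central angle between A and B is δ = 2.0414 rad.
With f = 0.29, the slerp weights are sin((1−f)δ)/sin δ = 1.1137 and sin(fδ)/sin δ = 0.6261.
Weighted sum of the unit vectors: (1.1137)·(0.1238,-0.2102,0.9698) + (0.6261)·(-0.9297,-0.0642,-0.3628) = (-0.4442, -0.2743, 0.8529).
Converting back: φ = atan2(z, √(x²+y²)) = 58.53°, λ = atan2(y, x) = -148.30°.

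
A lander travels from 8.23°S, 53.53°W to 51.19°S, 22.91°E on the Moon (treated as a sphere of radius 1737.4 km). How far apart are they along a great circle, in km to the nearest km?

Let φ₁ = -0.1436 rad, φ₂ = -0.8934 rad, and Δλ = 1.3341 rad.
cos c = sin φ₁ sin φ₂ + cos φ₁ cos φ₂ cos Δλ = (-0.1431)(-0.7792) + (0.9897)(0.6267)(0.2345) = 0.25698,
so c = arccos(0.25698) = 1.31090 rad.
Distance = R·c = 1737.4 × 1.3109 ≈ 2278 km.

2278 km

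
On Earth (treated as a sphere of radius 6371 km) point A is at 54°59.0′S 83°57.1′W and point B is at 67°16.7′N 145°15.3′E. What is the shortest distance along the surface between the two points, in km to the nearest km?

Let φ₁ = -0.9596 rad, φ₂ = 1.1742 rad, and Δλ = -2.2828 rad.
cos c = sin φ₁ sin φ₂ + cos φ₁ cos φ₂ cos Δλ = (-0.8190)(0.9224) + (0.5738)(0.3863)(-0.6533) = -0.90023,
so c = arccos(-0.90023) = 2.69109 rad.
Distance = R·c = 6371 × 2.6911 ≈ 17145 km.

17145 km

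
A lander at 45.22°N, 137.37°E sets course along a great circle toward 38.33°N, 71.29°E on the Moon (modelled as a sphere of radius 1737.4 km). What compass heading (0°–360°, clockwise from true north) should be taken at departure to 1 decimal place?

286.4°

Δλ = -66.080° = -1.1533 rad.
y = sin Δλ · cos φ₂ = (-0.9141)(0.7845) = -0.7171
x = cos φ₁ sin φ₂ − sin φ₁ cos φ₂ cos Δλ = (0.7044)(0.6202) − (0.7098)(0.7845)(0.4055) = 0.2111
θ = atan2(y, x) = -73.60°; adding 360° gives 286.4°.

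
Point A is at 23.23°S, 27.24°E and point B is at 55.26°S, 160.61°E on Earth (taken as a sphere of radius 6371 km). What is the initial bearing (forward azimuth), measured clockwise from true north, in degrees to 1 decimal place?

155.5°

Δλ = 133.370° = 2.3277 rad.
y = sin Δλ · cos φ₂ = (0.7269)(0.5699) = 0.4142
x = cos φ₁ sin φ₂ − sin φ₁ cos φ₂ cos Δλ = (0.9189)(-0.8217) − (-0.3944)(0.5699)(-0.6867) = -0.9095
θ = atan2(y, x) = 155.51°, so the bearing is 155.5°.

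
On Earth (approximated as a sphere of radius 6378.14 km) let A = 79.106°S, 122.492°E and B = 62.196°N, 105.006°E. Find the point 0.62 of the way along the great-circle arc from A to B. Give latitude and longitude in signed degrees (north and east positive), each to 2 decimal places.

The central angle between A and B is δ = 2.4727 rad.
With f = 0.62, the slerp weights are sin((1−f)δ)/sin δ = 1.3020 and sin(fδ)/sin δ = 1.6115.
Weighted sum of the unit vectors: (1.3020)·(-0.1015,0.1594,-0.9820) + (1.6115)·(-0.1208,0.4505,0.8845) = (-0.3268, 0.9336, 0.1470).
Converting back: φ = atan2(z, √(x²+y²)) = 8.45°, λ = atan2(y, x) = 109.29°.

8.45°, 109.29°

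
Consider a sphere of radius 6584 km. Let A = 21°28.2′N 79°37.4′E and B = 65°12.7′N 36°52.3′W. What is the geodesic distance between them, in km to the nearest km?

With latitudes φ₁ = 21.470°, φ₂ = 65.212° and longitude difference Δλ = -116.495°:
Haversine: a = sin²(Δφ/2) + cos φ₁ cos φ₂ sin²(Δλ/2) = 0.1388 + (0.9306)(0.4193)(0.7231) = 0.42089.
Central angle c = 2·arcsin(√a) = 1.41190 rad.
Distance = R·c = 6584 × 1.4119 ≈ 9296 km.

9296 km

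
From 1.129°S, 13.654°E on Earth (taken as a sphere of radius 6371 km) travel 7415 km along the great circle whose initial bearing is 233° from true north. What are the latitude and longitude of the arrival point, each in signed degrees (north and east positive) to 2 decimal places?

Angular distance δ = d/R = 7415/6371 = 1.16387 rad; initial bearing θ = 4.0666 rad.
sin φ₂ = sin φ₁ cos δ + cos φ₁ sin δ cos θ = (-0.0197)(0.3958) + (0.9998)(0.9183)(-0.6018) = -0.5604, so φ₂ = -34.08°.
Δλ = atan2(sin θ sin δ cos φ₁, cos δ − sin φ₁ sin φ₂) = atan2(-0.7333, 0.3847) = -62.314°.
λ₂ = 13.654° − 62.314° = -48.66°.

-34.08°, -48.66°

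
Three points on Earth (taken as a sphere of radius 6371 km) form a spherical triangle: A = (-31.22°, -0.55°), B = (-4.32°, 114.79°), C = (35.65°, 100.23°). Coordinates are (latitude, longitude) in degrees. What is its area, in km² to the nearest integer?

Side lengths (central angles): a = 0.7372, b = 2.0176, c = 1.9028 rad; semiperimeter s = 2.3288.
By l'Huilier's theorem, tan(E/4) = √[tan(s/2) tan((s−a)/2) tan((s−b)/2) tan((s−c)/2)], giving spherical excess E = 1.1058 rad.
Area = E·R² = 1.1058 × (6371)² ≈ 44882822 km².

44882822 km²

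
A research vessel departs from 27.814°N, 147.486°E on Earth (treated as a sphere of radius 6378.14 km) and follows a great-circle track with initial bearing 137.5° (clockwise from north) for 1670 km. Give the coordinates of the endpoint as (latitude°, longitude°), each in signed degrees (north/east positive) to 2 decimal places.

Angular distance δ = d/R = 1670/6378.14 = 0.26183 rad; initial bearing θ = 2.3998 rad.
sin φ₂ = sin φ₁ cos δ + cos φ₁ sin δ cos θ = (0.4666)(0.9659) + (0.8845)(0.2589)(-0.7373) = 0.2819, so φ₂ = 16.37°.
Δλ = atan2(sin θ sin δ cos φ₁, cos δ − sin φ₁ sin φ₂) = atan2(0.1547, 0.8344) = 10.502°.
λ₂ = 147.486° + 10.502° = 157.99°.

16.37°, 157.99°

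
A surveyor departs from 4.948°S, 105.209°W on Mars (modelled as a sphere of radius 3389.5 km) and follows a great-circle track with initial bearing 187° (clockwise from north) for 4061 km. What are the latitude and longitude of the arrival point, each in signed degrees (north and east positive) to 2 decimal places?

-72.25°, -127.06°

Angular distance δ = d/R = 4061/3389.5 = 1.19811 rad; initial bearing θ = 3.2638 rad.
sin φ₂ = sin φ₁ cos δ + cos φ₁ sin δ cos θ = (-0.0863)(0.3641) + (0.9963)(0.9314)(-0.9925) = -0.9524, so φ₂ = -72.25°.
Δλ = atan2(sin θ sin δ cos φ₁, cos δ − sin φ₁ sin φ₂) = atan2(-0.1131, 0.2820) = -21.852°.
λ₂ = -105.209° − 21.852° = -127.06°.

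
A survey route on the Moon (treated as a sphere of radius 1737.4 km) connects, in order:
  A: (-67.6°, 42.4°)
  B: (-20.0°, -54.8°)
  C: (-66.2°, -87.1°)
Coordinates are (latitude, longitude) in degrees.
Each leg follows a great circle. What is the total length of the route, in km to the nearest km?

Leg A→B: central angle 1.2960 rad, distance 2251.7 km.
Leg B→C: central angle 0.8848 rad, distance 1537.2 km.
Total: 2251.7 + 1537.2 ≈ 3789 km.

3789 km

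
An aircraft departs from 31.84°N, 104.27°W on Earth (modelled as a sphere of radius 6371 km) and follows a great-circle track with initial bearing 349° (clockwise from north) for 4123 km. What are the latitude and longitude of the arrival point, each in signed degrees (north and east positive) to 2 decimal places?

Angular distance δ = d/R = 4123/6371 = 0.64715 rad; initial bearing θ = 6.0912 rad.
sin φ₂ = sin φ₁ cos δ + cos φ₁ sin δ cos θ = (0.5275)(0.7978) + (0.8495)(0.6029)(0.9816) = 0.9237, so φ₂ = 67.47°.
Δλ = atan2(sin θ sin δ cos φ₁, cos δ − sin φ₁ sin φ₂) = atan2(-0.0977, 0.3105) = -17.470°.
λ₂ = -104.270° − 17.470° = -121.74°.

67.47°, -121.74°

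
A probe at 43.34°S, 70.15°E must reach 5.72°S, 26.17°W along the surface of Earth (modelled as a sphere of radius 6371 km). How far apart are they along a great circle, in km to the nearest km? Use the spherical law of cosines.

10079 km

In radians: φ₁ = -0.7564, φ₂ = -0.0998, Δλ = -96.320° = -1.6811 rad.
cos c = sin φ₁ sin φ₂ + cos φ₁ cos φ₂ cos Δλ = (-0.6863)(-0.0997) + (0.7273)(0.9950)(-0.1101) = -0.01126,
so c = arccos(-0.01126) = 1.58206 rad.
Distance = R·c = 6371 × 1.5821 ≈ 10079 km.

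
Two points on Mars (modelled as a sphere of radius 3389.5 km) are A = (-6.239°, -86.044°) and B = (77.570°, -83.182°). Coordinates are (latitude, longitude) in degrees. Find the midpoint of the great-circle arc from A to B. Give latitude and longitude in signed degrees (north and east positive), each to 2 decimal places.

35.67°, -85.53°

The central angle between A and B is δ = 1.4630 rad.
With f = 0.5, the slerp weights are sin((1−f)δ)/sin δ = 0.6719 and sin(fδ)/sin δ = 0.6719.
Weighted sum of the unit vectors: (0.6719)·(0.0686,-0.9917,-0.1087) + (0.6719)·(0.0256,-0.2137,0.9766) = (0.0632, -0.8099, 0.5831).
Converting back: φ = atan2(z, √(x²+y²)) = 35.67°, λ = atan2(y, x) = -85.53°.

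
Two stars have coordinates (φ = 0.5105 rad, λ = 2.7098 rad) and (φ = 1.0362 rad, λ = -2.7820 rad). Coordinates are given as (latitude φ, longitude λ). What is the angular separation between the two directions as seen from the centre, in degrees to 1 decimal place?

In radians: φ₁ = 0.5105, φ₂ = 1.0362, Δλ = 45.343° = 0.7914 rad.
cos c = sin φ₁ sin φ₂ + cos φ₁ cos φ₂ cos Δλ = (0.4886)(0.8605) + (0.8725)(0.5095)(0.7029) = 0.73288,
so c = arccos(0.73288) = 0.74824 rad.
So the angular separation is 42.9°.

42.9°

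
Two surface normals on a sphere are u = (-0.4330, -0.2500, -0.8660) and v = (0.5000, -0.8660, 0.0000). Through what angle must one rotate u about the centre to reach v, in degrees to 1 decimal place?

90.0°

u·v = 0.0000; |u| = 1.0000, |v| = 1.0000.
cos θ = (u·v)/(|u||v|) = 0.0000, so θ = 90.0°.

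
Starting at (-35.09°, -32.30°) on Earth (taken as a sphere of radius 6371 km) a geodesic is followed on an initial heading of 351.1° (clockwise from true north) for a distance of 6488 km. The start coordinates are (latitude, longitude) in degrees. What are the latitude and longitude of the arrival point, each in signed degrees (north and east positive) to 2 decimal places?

Angular distance δ = d/R = 6488/6371 = 1.01836 rad; initial bearing θ = 6.1279 rad.
sin φ₂ = sin φ₁ cos δ + cos φ₁ sin δ cos θ = (-0.5749)(0.5248) + (0.8183)(0.8513)(0.9880) = 0.3865, so φ₂ = 22.74°.
Δλ = atan2(sin θ sin δ cos φ₁, cos δ − sin φ₁ sin φ₂) = atan2(-0.1078, 0.7469) = -8.209°.
λ₂ = -32.300° − 8.209° = -40.51°.

22.74°, -40.51°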